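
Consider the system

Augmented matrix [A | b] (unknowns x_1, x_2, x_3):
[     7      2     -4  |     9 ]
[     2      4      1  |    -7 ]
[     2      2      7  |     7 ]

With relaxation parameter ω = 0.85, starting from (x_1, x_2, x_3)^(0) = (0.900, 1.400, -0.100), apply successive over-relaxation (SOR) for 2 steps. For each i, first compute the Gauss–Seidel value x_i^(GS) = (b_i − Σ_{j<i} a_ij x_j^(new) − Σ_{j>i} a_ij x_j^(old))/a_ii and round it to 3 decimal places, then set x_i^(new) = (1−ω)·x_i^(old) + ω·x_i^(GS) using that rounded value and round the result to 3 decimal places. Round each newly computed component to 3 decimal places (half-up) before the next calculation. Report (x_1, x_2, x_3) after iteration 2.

(2.107, -2.842, 1.182)

Iteration 1:
  x_1: GS value = (9 - (2)·1.400 - (-4)·-0.100) / (7) = 0.829;  x_1 ← (1−ω)·0.900 + ω·0.829 = 0.840
  x_2: GS value = (-7 - (2)·0.840 - (1)·-0.100) / (4) = -2.145;  x_2 ← (1−ω)·1.400 + ω·-2.145 = -1.613
  x_3: GS value = (7 - (2)·0.840 - (2)·-1.613) / (7) = 1.221;  x_3 ← (1−ω)·-0.100 + ω·1.221 = 1.023
Iteration 2:
  x_1: GS value = (9 - (2)·-1.613 - (-4)·1.023) / (7) = 2.331;  x_1 ← (1−ω)·0.840 + ω·2.331 = 2.107
  x_2: GS value = (-7 - (2)·2.107 - (1)·1.023) / (4) = -3.059;  x_2 ← (1−ω)·-1.613 + ω·-3.059 = -2.842
  x_3: GS value = (7 - (2)·2.107 - (2)·-2.842) / (7) = 1.210;  x_3 ← (1−ω)·1.023 + ω·1.210 = 1.182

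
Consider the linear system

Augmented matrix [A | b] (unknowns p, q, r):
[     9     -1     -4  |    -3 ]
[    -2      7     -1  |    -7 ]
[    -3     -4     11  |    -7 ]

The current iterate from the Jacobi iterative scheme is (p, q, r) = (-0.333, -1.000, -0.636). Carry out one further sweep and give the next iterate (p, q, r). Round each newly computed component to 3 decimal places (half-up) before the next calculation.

(-0.727, -1.186, -1.091)

One sweep:
  p = (-3 - (-1)·-1.000 - (-4)·-0.636) / (9) = -0.727
  q = (-7 - (-2)·-0.333 - (-1)·-0.636) / (7) = -1.186
  r = (-7 - (-3)·-0.333 - (-4)·-1.000) / (11) = -1.091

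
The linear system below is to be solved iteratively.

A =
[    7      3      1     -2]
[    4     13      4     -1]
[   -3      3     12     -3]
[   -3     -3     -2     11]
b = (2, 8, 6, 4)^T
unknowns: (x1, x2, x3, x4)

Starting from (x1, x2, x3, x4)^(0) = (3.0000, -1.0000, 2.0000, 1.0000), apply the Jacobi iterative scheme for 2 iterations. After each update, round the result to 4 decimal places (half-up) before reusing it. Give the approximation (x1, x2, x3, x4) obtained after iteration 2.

Iteration 1:
  x1 = (2 - (3)·-1.0000 - (1)·2.0000 - (-2)·1.0000) / (7) = 0.7143
  x2 = (8 - (4)·3.0000 - (4)·2.0000 - (-1)·1.0000) / (13) = -0.8462
  x3 = (6 - (-3)·3.0000 - (3)·-1.0000 - (-3)·1.0000) / (12) = 1.7500
  x4 = (4 - (-3)·3.0000 - (-3)·-1.0000 - (-2)·2.0000) / (11) = 1.2727
Iteration 2:
  x1 = (2 - (3)·-0.8462 - (1)·1.7500 - (-2)·1.2727) / (7) = 0.7620
  x2 = (8 - (4)·0.7143 - (4)·1.7500 - (-1)·1.2727) / (13) = -0.0450
  x3 = (6 - (-3)·0.7143 - (3)·-0.8462 - (-3)·1.2727) / (12) = 1.2083
  x4 = (4 - (-3)·0.7143 - (-3)·-0.8462 - (-2)·1.7500) / (11) = 0.6458

(0.7620, -0.0450, 1.2083, 0.6458)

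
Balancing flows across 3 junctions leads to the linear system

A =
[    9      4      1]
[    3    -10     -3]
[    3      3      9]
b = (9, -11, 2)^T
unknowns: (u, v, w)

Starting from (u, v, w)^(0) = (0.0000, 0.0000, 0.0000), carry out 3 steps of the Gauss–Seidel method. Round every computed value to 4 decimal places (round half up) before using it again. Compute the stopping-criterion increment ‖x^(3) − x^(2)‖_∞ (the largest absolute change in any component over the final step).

Iteration 1:
  u = (9 - (4)·0.0000 - (1)·0.0000) / (9) = 1.0000
  v = (-11 - (3)·1.0000 - (-3)·0.0000) / (-10) = 1.4000
  w = (2 - (3)·1.0000 - (3)·1.4000) / (9) = -0.5778
Iteration 2:
  u = (9 - (4)·1.4000 - (1)·-0.5778) / (9) = 0.4420
  v = (-11 - (3)·0.4420 - (-3)·-0.5778) / (-10) = 1.4059
  w = (2 - (3)·0.4420 - (3)·1.4059) / (9) = -0.3937
Iteration 3:
  u = (9 - (4)·1.4059 - (1)·-0.3937) / (9) = 0.4189
  v = (-11 - (3)·0.4189 - (-3)·-0.3937) / (-10) = 1.3438
  w = (2 - (3)·0.4189 - (3)·1.3438) / (9) = -0.3653
Change: (-0.0231, -0.0621, 0.0284) → max |·| = 0.0621

0.0621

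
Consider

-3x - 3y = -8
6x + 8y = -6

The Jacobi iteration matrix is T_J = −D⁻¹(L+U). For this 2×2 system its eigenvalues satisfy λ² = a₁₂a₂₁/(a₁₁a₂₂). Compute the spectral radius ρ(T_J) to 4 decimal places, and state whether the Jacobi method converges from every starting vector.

0.8660

a₁₂a₂₁/(a₁₁a₂₂) = (-3)·(6) / ((-3)·(8)) = 0.750000
ρ = √|0.750000| = √0.750000 = 0.8660
ρ < 1, so Jacobi converges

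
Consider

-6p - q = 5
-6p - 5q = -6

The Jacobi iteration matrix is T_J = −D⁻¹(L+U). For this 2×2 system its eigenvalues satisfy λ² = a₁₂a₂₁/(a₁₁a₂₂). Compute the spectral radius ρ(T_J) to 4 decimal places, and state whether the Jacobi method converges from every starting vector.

a₁₂a₂₁/(a₁₁a₂₂) = (-1)·(-6) / ((-6)·(-5)) = 0.200000
ρ = √|0.200000| = √0.200000 = 0.4472
ρ < 1, so Jacobi converges

0.4472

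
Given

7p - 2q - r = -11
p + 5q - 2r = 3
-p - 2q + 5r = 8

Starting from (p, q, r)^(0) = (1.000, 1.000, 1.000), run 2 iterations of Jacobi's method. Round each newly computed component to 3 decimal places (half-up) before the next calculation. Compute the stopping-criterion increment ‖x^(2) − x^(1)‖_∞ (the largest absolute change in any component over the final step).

0.909

Iteration 1:
  p = (-11 - (-2)·1.000 - (-1)·1.000) / (7) = -1.143
  q = (3 - (1)·1.000 - (-2)·1.000) / (5) = 0.800
  r = (8 - (-1)·1.000 - (-2)·1.000) / (5) = 2.200
Iteration 2:
  p = (-11 - (-2)·0.800 - (-1)·2.200) / (7) = -1.029
  q = (3 - (1)·-1.143 - (-2)·2.200) / (5) = 1.709
  r = (8 - (-1)·-1.143 - (-2)·0.800) / (5) = 1.691
Change: (0.114, 0.909, -0.509) → max |·| = 0.909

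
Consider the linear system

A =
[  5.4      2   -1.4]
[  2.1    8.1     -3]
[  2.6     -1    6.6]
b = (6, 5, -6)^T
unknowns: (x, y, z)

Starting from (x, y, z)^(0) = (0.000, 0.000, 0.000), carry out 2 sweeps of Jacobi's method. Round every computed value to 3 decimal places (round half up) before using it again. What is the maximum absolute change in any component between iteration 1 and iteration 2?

Iteration 1:
  x = (6 - (2)·0.000 - (-1.4)·0.000) / (5.4) = 1.111
  y = (5 - (2.1)·0.000 - (-3)·0.000) / (8.1) = 0.617
  z = (-6 - (2.6)·0.000 - (-1)·0.000) / (6.6) = -0.909
Iteration 2:
  x = (6 - (2)·0.617 - (-1.4)·-0.909) / (5.4) = 0.647
  y = (5 - (2.1)·1.111 - (-3)·-0.909) / (8.1) = -0.007
  z = (-6 - (2.6)·1.111 - (-1)·0.617) / (6.6) = -1.253
Change: (-0.464, -0.624, -0.344) → max |·| = 0.624

0.624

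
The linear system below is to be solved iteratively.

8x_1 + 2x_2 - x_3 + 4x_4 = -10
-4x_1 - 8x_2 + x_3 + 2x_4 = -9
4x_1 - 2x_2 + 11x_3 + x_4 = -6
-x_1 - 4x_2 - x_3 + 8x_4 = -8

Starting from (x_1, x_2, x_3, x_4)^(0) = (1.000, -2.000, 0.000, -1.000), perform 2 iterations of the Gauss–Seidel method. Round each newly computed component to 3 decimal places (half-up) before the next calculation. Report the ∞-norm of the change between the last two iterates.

Iteration 1:
  x_1 = (-10 - (2)·-2.000 - (-1)·0.000 - (4)·-1.000) / (8) = -0.250
  x_2 = (-9 - (-4)·-0.250 - (1)·0.000 - (2)·-1.000) / (-8) = 1.000
  x_3 = (-6 - (4)·-0.250 - (-2)·1.000 - (1)·-1.000) / (11) = -0.182
  x_4 = (-8 - (-1)·-0.250 - (-4)·1.000 - (-1)·-0.182) / (8) = -0.554
Iteration 2:
  x_1 = (-10 - (2)·1.000 - (-1)·-0.182 - (4)·-0.554) / (8) = -1.246
  x_2 = (-9 - (-4)·-1.246 - (1)·-0.182 - (2)·-0.554) / (-8) = 1.587
  x_3 = (-6 - (4)·-1.246 - (-2)·1.587 - (1)·-0.554) / (11) = 0.247
  x_4 = (-8 - (-1)·-1.246 - (-4)·1.587 - (-1)·0.247) / (8) = -0.331
Change: (-0.996, 0.587, 0.429, 0.223) → max |·| = 0.996

0.996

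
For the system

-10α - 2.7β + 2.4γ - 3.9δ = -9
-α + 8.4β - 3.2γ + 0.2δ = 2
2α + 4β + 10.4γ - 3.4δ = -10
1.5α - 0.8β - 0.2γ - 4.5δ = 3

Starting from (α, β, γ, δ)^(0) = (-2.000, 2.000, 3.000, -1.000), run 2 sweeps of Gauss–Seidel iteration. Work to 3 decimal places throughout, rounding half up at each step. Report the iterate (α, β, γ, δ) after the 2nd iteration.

Iteration 1:
  α = (-9 - (-2.7)·2.000 - (2.4)·3.000 - (-3.9)·-1.000) / (-10) = 1.470
  β = (2 - (-1)·1.470 - (-3.2)·3.000 - (0.2)·-1.000) / (8.4) = 1.580
  γ = (-10 - (2)·1.470 - (4)·1.580 - (-3.4)·-1.000) / (10.4) = -2.179
  δ = (3 - (1.5)·1.470 - (-0.8)·1.580 - (-0.2)·-2.179) / (-4.5) = -0.361
Iteration 2:
  α = (-9 - (-2.7)·1.580 - (2.4)·-2.179 - (-3.9)·-0.361) / (-10) = 0.091
  β = (2 - (-1)·0.091 - (-3.2)·-2.179 - (0.2)·-0.361) / (8.4) = -0.573
  γ = (-10 - (2)·0.091 - (4)·-0.573 - (-3.4)·-0.361) / (10.4) = -0.877
  δ = (3 - (1.5)·0.091 - (-0.8)·-0.573 - (-0.2)·-0.877) / (-4.5) = -0.495

(0.091, -0.573, -0.877, -0.495)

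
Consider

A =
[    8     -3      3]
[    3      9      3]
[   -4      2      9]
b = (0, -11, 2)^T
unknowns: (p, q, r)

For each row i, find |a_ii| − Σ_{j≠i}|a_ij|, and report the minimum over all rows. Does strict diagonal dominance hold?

2

row 1: |8| − (3+3) = 2
row 2: |9| − (3+3) = 3
row 3: |9| − (4+2) = 3
minimum over rows = 2 → strictly diagonally dominant (convergence guaranteed)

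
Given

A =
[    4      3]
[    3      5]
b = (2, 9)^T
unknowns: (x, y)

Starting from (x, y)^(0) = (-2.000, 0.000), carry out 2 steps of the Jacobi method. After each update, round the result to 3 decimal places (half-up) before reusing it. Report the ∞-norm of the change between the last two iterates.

Iteration 1:
  x = (2 - (3)·0.000) / (4) = 0.500
  y = (9 - (3)·-2.000) / (5) = 3.000
Iteration 2:
  x = (2 - (3)·3.000) / (4) = -1.750
  y = (9 - (3)·0.500) / (5) = 1.500
Change: (-2.250, -1.500) → max |·| = 2.250

2.250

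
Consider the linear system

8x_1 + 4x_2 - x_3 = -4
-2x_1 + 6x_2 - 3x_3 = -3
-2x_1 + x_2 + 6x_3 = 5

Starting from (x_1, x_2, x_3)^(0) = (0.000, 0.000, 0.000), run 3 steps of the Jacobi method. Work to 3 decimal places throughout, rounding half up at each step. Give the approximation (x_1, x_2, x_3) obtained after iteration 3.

Iteration 1:
  x_1 = (-4 - (4)·0.000 - (-1)·0.000) / (8) = -0.500
  x_2 = (-3 - (-2)·0.000 - (-3)·0.000) / (6) = -0.500
  x_3 = (5 - (-2)·0.000 - (1)·0.000) / (6) = 0.833
Iteration 2:
  x_1 = (-4 - (4)·-0.500 - (-1)·0.833) / (8) = -0.146
  x_2 = (-3 - (-2)·-0.500 - (-3)·0.833) / (6) = -0.250
  x_3 = (5 - (-2)·-0.500 - (1)·-0.500) / (6) = 0.750
Iteration 3:
  x_1 = (-4 - (4)·-0.250 - (-1)·0.750) / (8) = -0.281
  x_2 = (-3 - (-2)·-0.146 - (-3)·0.750) / (6) = -0.174
  x_3 = (5 - (-2)·-0.146 - (1)·-0.250) / (6) = 0.826

(-0.281, -0.174, 0.826)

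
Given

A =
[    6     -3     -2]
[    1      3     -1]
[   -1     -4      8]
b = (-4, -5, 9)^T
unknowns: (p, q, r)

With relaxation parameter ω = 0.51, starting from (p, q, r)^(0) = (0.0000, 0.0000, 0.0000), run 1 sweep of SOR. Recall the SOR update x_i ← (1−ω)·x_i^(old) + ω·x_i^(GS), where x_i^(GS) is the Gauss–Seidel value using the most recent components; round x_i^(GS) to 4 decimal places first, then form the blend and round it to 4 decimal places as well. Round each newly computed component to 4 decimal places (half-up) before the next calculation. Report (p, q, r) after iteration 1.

Iteration 1:
  p: GS value = (-4 - (-3)·0.0000 - (-2)·0.0000) / (6) = -0.6667;  p ← (1−ω)·0.0000 + ω·-0.6667 = -0.3400
  q: GS value = (-5 - (1)·-0.3400 - (-1)·0.0000) / (3) = -1.5533;  q ← (1−ω)·0.0000 + ω·-1.5533 = -0.7922
  r: GS value = (9 - (-1)·-0.3400 - (-4)·-0.7922) / (8) = 0.6864;  r ← (1−ω)·0.0000 + ω·0.6864 = 0.3501

(-0.3400, -0.7922, 0.3501)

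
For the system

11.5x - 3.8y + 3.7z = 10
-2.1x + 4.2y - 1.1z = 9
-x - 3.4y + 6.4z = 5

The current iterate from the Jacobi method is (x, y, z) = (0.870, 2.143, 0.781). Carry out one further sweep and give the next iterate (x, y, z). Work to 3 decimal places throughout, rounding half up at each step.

(1.326, 2.782, 2.056)

One sweep:
  x = (10 - (-3.8)·2.143 - (3.7)·0.781) / (11.5) = 1.326
  y = (9 - (-2.1)·0.870 - (-1.1)·0.781) / (4.2) = 2.782
  z = (5 - (-1)·0.870 - (-3.4)·2.143) / (6.4) = 2.056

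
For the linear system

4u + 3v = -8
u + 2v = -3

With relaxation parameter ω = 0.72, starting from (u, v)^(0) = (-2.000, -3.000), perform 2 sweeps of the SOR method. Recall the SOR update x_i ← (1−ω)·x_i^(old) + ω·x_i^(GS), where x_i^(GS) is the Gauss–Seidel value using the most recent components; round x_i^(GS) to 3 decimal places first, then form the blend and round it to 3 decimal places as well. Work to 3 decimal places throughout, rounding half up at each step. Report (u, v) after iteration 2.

(-0.584, -1.369)

Iteration 1:
  u: GS value = (-8 - (3)·-3.000) / (4) = 0.250;  u ← (1−ω)·-2.000 + ω·0.250 = -0.380
  v: GS value = (-3 - (1)·-0.380) / (2) = -1.310;  v ← (1−ω)·-3.000 + ω·-1.310 = -1.783
Iteration 2:
  u: GS value = (-8 - (3)·-1.783) / (4) = -0.663;  u ← (1−ω)·-0.380 + ω·-0.663 = -0.584
  v: GS value = (-3 - (1)·-0.584) / (2) = -1.208;  v ← (1−ω)·-1.783 + ω·-1.208 = -1.369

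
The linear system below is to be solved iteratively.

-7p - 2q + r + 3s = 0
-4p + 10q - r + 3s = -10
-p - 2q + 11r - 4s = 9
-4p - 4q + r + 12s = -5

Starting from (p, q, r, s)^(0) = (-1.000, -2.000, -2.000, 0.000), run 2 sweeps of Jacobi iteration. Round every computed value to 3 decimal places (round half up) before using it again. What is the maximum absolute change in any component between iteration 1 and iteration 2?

Iteration 1:
  p = (0 - (-2)·-2.000 - (1)·-2.000 - (3)·0.000) / (-7) = 0.286
  q = (-10 - (-4)·-1.000 - (-1)·-2.000 - (3)·0.000) / (10) = -1.600
  r = (9 - (-1)·-1.000 - (-2)·-2.000 - (-4)·0.000) / (11) = 0.364
  s = (-5 - (-4)·-1.000 - (-4)·-2.000 - (1)·-2.000) / (12) = -1.250
Iteration 2:
  p = (0 - (-2)·-1.600 - (1)·0.364 - (3)·-1.250) / (-7) = -0.027
  q = (-10 - (-4)·0.286 - (-1)·0.364 - (3)·-1.250) / (10) = -0.474
  r = (9 - (-1)·0.286 - (-2)·-1.600 - (-4)·-1.250) / (11) = 0.099
  s = (-5 - (-4)·0.286 - (-4)·-1.600 - (1)·0.364) / (12) = -0.885
Change: (-0.313, 1.126, -0.265, 0.365) → max |·| = 1.126

1.126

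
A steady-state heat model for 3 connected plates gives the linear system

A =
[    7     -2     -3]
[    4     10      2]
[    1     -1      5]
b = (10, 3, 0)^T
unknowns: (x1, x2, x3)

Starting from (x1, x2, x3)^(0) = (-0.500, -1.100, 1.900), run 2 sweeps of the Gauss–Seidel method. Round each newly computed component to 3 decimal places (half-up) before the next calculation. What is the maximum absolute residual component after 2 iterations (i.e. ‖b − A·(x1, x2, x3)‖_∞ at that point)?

Iteration 1:
  x1 = (10 - (-2)·-1.100 - (-3)·1.900) / (7) = 1.929
  x2 = (3 - (4)·1.929 - (2)·1.900) / (10) = -0.852
  x3 = (0 - (1)·1.929 - (-1)·-0.852) / (5) = -0.556
Iteration 2:
  x1 = (10 - (-2)·-0.852 - (-3)·-0.556) / (7) = 0.947
  x2 = (3 - (4)·0.947 - (2)·-0.556) / (10) = 0.032
  x3 = (0 - (1)·0.947 - (-1)·0.032) / (5) = -0.183
Residual b − A·x = (2.886, -0.742, 0.000); ∞-norm = 2.886

2.886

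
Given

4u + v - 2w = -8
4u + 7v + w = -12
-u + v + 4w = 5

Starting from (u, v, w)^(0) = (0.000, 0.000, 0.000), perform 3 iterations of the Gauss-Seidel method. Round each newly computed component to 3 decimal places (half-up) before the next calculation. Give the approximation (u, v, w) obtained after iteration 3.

Iteration 1:
  u = (-8 - (1)·0.000 - (-2)·0.000) / (4) = -2.000
  v = (-12 - (4)·-2.000 - (1)·0.000) / (7) = -0.571
  w = (5 - (-1)·-2.000 - (1)·-0.571) / (4) = 0.893
Iteration 2:
  u = (-8 - (1)·-0.571 - (-2)·0.893) / (4) = -1.411
  v = (-12 - (4)·-1.411 - (1)·0.893) / (7) = -1.036
  w = (5 - (-1)·-1.411 - (1)·-1.036) / (4) = 1.156
Iteration 3:
  u = (-8 - (1)·-1.036 - (-2)·1.156) / (4) = -1.163
  v = (-12 - (4)·-1.163 - (1)·1.156) / (7) = -1.215
  w = (5 - (-1)·-1.163 - (1)·-1.215) / (4) = 1.263

(-1.163, -1.215, 1.263)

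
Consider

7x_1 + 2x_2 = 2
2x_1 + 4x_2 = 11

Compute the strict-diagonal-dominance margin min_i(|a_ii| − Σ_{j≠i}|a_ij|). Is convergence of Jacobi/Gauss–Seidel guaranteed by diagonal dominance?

row 1: |7| − (2) = 5
row 2: |4| − (2) = 2
minimum over rows = 2 → strictly diagonally dominant (convergence guaranteed)

2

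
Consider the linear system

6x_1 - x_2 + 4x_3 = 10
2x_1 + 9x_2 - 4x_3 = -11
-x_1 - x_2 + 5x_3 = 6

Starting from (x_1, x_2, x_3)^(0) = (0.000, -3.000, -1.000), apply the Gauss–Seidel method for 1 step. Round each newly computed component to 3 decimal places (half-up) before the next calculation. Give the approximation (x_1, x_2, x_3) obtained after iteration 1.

(1.833, -2.074, 1.152)

Iteration 1:
  x_1 = (10 - (-1)·-3.000 - (4)·-1.000) / (6) = 1.833
  x_2 = (-11 - (2)·1.833 - (-4)·-1.000) / (9) = -2.074
  x_3 = (6 - (-1)·1.833 - (-1)·-2.074) / (5) = 1.152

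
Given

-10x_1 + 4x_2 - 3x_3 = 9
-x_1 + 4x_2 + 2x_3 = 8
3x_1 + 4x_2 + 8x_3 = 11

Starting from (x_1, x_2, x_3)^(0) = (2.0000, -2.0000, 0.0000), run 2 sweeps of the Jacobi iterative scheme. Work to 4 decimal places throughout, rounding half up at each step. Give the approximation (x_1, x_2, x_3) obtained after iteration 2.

(-0.3875, 0.7625, 0.7625)

Iteration 1:
  x_1 = (9 - (4)·-2.0000 - (-3)·0.0000) / (-10) = -1.7000
  x_2 = (8 - (-1)·2.0000 - (2)·0.0000) / (4) = 2.5000
  x_3 = (11 - (3)·2.0000 - (4)·-2.0000) / (8) = 1.6250
Iteration 2:
  x_1 = (9 - (4)·2.5000 - (-3)·1.6250) / (-10) = -0.3875
  x_2 = (8 - (-1)·-1.7000 - (2)·1.6250) / (4) = 0.7625
  x_3 = (11 - (3)·-1.7000 - (4)·2.5000) / (8) = 0.7625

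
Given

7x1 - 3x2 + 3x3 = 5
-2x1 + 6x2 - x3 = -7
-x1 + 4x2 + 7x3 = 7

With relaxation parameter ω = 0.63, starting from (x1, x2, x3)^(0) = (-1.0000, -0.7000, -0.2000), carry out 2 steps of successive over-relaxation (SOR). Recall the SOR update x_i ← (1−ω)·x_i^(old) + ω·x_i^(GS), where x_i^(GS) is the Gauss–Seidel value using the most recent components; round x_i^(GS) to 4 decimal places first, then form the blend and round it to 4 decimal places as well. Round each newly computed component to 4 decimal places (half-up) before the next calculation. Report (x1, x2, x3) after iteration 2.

(-0.0961, -1.0383, 1.3358)

Iteration 1:
  x1: GS value = (5 - (-3)·-0.7000 - (3)·-0.2000) / (7) = 0.5000;  x1 ← (1−ω)·-1.0000 + ω·0.5000 = -0.0550
  x2: GS value = (-7 - (-2)·-0.0550 - (-1)·-0.2000) / (6) = -1.2183;  x2 ← (1−ω)·-0.7000 + ω·-1.2183 = -1.0265
  x3: GS value = (7 - (-1)·-0.0550 - (4)·-1.0265) / (7) = 1.5787;  x3 ← (1−ω)·-0.2000 + ω·1.5787 = 0.9206
Iteration 2:
  x1: GS value = (5 - (-3)·-1.0265 - (3)·0.9206) / (7) = -0.1202;  x1 ← (1−ω)·-0.0550 + ω·-0.1202 = -0.0961
  x2: GS value = (-7 - (-2)·-0.0961 - (-1)·0.9206) / (6) = -1.0453;  x2 ← (1−ω)·-1.0265 + ω·-1.0453 = -1.0383
  x3: GS value = (7 - (-1)·-0.0961 - (4)·-1.0383) / (7) = 1.5796;  x3 ← (1−ω)·0.9206 + ω·1.5796 = 1.3358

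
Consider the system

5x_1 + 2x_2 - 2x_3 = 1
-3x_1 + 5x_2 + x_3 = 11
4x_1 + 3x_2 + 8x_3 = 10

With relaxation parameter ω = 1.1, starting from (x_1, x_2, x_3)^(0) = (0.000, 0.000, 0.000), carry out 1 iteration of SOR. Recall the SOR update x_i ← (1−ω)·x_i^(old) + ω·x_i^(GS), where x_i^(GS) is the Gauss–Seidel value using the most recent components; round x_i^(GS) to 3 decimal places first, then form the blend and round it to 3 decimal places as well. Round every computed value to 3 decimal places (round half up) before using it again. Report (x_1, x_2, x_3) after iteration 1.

(0.220, 2.565, 0.196)

Iteration 1:
  x_1: GS value = (1 - (2)·0.000 - (-2)·0.000) / (5) = 0.200;  x_1 ← (1−ω)·0.000 + ω·0.200 = 0.220
  x_2: GS value = (11 - (-3)·0.220 - (1)·0.000) / (5) = 2.332;  x_2 ← (1−ω)·0.000 + ω·2.332 = 2.565
  x_3: GS value = (10 - (4)·0.220 - (3)·2.565) / (8) = 0.178;  x_3 ← (1−ω)·0.000 + ω·0.178 = 0.196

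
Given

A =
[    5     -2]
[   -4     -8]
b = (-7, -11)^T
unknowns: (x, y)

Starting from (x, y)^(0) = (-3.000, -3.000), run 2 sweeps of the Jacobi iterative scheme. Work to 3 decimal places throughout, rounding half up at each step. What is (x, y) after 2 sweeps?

(-0.250, 2.675)

Iteration 1:
  x = (-7 - (-2)·-3.000) / (5) = -2.600
  y = (-11 - (-4)·-3.000) / (-8) = 2.875
Iteration 2:
  x = (-7 - (-2)·2.875) / (5) = -0.250
  y = (-11 - (-4)·-2.600) / (-8) = 2.675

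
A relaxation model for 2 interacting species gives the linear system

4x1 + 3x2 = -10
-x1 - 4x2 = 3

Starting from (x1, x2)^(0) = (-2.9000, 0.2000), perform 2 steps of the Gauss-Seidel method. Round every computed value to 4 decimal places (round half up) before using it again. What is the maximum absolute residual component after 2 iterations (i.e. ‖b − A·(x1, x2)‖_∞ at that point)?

Iteration 1:
  x1 = (-10 - (3)·0.2000) / (4) = -2.6500
  x2 = (3 - (-1)·-2.6500) / (-4) = -0.0875
Iteration 2:
  x1 = (-10 - (3)·-0.0875) / (4) = -2.4344
  x2 = (3 - (-1)·-2.4344) / (-4) = -0.1414
Residual b − A·x = (0.1618, 0.0000); ∞-norm = 0.1618

0.1618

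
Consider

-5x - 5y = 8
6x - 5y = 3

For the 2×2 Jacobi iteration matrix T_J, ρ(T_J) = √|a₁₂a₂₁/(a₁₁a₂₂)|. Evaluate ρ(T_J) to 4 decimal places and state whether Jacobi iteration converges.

a₁₂a₂₁/(a₁₁a₂₂) = (-5)·(6) / ((-5)·(-5)) = -1.200000
ρ = √|-1.200000| = √1.200000 = 1.0954
ρ > 1, so Jacobi diverges

1.0954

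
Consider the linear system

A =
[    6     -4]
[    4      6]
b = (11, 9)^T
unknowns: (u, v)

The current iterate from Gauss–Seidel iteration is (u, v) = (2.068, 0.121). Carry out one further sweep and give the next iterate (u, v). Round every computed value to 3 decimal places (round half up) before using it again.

One sweep:
  u = (11 - (-4)·0.121) / (6) = 1.914
  v = (9 - (4)·1.914) / (6) = 0.224

(1.914, 0.224)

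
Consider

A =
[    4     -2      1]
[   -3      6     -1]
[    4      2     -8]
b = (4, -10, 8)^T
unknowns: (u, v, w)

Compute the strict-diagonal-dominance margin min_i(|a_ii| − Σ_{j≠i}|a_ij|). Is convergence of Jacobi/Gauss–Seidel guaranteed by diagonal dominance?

1

row 1: |4| − (2+1) = 1
row 2: |6| − (3+1) = 2
row 3: |-8| − (4+2) = 2
minimum over rows = 1 → strictly diagonally dominant (convergence guaranteed)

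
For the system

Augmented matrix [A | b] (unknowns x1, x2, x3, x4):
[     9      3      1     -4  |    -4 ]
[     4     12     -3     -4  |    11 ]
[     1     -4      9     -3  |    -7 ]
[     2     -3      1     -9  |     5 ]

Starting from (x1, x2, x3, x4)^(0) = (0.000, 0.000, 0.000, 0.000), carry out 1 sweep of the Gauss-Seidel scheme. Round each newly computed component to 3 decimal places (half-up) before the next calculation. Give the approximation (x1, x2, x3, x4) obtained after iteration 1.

(-0.444, 1.065, -0.255, -1.038)

Iteration 1:
  x1 = (-4 - (3)·0.000 - (1)·0.000 - (-4)·0.000) / (9) = -0.444
  x2 = (11 - (4)·-0.444 - (-3)·0.000 - (-4)·0.000) / (12) = 1.065
  x3 = (-7 - (1)·-0.444 - (-4)·1.065 - (-3)·0.000) / (9) = -0.255
  x4 = (5 - (2)·-0.444 - (-3)·1.065 - (1)·-0.255) / (-9) = -1.038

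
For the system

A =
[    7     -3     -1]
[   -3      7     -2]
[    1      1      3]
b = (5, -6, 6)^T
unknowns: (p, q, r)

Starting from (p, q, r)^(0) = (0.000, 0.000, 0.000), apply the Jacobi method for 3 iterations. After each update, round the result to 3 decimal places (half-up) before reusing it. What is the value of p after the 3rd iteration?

1.015

Iteration 1:
  p = (5 - (-3)·0.000 - (-1)·0.000) / (7) = 0.714
  q = (-6 - (-3)·0.000 - (-2)·0.000) / (7) = -0.857
  r = (6 - (1)·0.000 - (1)·0.000) / (3) = 2.000
Iteration 2:
  p = (5 - (-3)·-0.857 - (-1)·2.000) / (7) = 0.633
  q = (-6 - (-3)·0.714 - (-2)·2.000) / (7) = 0.020
  r = (6 - (1)·0.714 - (1)·-0.857) / (3) = 2.048
Iteration 3:
  p = (5 - (-3)·0.020 - (-1)·2.048) / (7) = 1.015
  q = (-6 - (-3)·0.633 - (-2)·2.048) / (7) = -0.001
  r = (6 - (1)·0.633 - (1)·0.020) / (3) = 1.782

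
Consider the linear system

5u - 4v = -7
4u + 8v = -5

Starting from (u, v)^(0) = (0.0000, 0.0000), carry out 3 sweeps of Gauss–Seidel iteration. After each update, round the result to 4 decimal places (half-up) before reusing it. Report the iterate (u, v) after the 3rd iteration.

Iteration 1:
  u = (-7 - (-4)·0.0000) / (5) = -1.4000
  v = (-5 - (4)·-1.4000) / (8) = 0.0750
Iteration 2:
  u = (-7 - (-4)·0.0750) / (5) = -1.3400
  v = (-5 - (4)·-1.3400) / (8) = 0.0450
Iteration 3:
  u = (-7 - (-4)·0.0450) / (5) = -1.3640
  v = (-5 - (4)·-1.3640) / (8) = 0.0570

(-1.3640, 0.0570)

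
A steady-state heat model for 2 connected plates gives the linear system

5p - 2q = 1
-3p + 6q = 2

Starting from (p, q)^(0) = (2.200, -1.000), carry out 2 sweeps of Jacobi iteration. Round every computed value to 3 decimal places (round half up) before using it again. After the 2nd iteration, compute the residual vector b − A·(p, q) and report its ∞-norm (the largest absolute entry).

2.921

Iteration 1:
  p = (1 - (-2)·-1.000) / (5) = -0.200
  q = (2 - (-3)·2.200) / (6) = 1.433
Iteration 2:
  p = (1 - (-2)·1.433) / (5) = 0.773
  q = (2 - (-3)·-0.200) / (6) = 0.233
Residual b − A·x = (-2.399, 2.921); ∞-norm = 2.921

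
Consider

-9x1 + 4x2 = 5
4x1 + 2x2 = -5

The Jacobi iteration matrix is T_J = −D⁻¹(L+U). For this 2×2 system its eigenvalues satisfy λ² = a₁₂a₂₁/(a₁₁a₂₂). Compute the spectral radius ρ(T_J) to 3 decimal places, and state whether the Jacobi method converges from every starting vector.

0.943

a₁₂a₂₁/(a₁₁a₂₂) = (4)·(4) / ((-9)·(2)) = -0.888889
ρ = √|-0.888889| = √0.888889 = 0.943
ρ < 1, so Jacobi converges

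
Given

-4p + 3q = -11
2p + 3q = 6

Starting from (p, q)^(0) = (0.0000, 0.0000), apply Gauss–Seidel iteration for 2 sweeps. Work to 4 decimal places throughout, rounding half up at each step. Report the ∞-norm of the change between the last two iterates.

0.1250

Iteration 1:
  p = (-11 - (3)·0.0000) / (-4) = 2.7500
  q = (6 - (2)·2.7500) / (3) = 0.1667
Iteration 2:
  p = (-11 - (3)·0.1667) / (-4) = 2.8750
  q = (6 - (2)·2.8750) / (3) = 0.0833
Change: (0.1250, -0.0834) → max |·| = 0.1250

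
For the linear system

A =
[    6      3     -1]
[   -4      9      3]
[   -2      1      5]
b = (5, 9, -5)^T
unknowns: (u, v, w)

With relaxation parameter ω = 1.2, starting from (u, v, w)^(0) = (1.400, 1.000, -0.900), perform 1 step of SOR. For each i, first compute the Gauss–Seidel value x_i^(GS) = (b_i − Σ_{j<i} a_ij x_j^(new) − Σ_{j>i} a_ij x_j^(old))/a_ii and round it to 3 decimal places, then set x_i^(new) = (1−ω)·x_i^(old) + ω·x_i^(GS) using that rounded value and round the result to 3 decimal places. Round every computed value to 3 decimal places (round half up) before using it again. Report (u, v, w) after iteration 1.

(-0.060, 1.328, -1.368)

Iteration 1:
  u: GS value = (5 - (3)·1.000 - (-1)·-0.900) / (6) = 0.183;  u ← (1−ω)·1.400 + ω·0.183 = -0.060
  v: GS value = (9 - (-4)·-0.060 - (3)·-0.900) / (9) = 1.273;  v ← (1−ω)·1.000 + ω·1.273 = 1.328
  w: GS value = (-5 - (-2)·-0.060 - (1)·1.328) / (5) = -1.290;  w ← (1−ω)·-0.900 + ω·-1.290 = -1.368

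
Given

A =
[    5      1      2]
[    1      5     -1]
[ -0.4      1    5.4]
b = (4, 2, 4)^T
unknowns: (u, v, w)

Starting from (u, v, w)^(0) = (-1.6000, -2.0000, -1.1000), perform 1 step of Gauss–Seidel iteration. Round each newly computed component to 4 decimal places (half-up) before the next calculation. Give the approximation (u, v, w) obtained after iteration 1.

Iteration 1:
  u = (4 - (1)·-2.0000 - (2)·-1.1000) / (5) = 1.6400
  v = (2 - (1)·1.6400 - (-1)·-1.1000) / (5) = -0.1480
  w = (4 - (-0.4)·1.6400 - (1)·-0.1480) / (5.4) = 0.8896

(1.6400, -0.1480, 0.8896)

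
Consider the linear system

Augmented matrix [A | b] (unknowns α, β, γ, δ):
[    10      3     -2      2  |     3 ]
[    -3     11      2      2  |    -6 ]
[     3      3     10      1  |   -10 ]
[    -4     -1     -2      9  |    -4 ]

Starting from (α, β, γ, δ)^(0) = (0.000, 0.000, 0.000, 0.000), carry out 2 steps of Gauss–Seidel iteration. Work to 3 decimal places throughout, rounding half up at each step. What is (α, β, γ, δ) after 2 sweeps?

Iteration 1:
  α = (3 - (3)·0.000 - (-2)·0.000 - (2)·0.000) / (10) = 0.300
  β = (-6 - (-3)·0.300 - (2)·0.000 - (2)·0.000) / (11) = -0.464
  γ = (-10 - (3)·0.300 - (3)·-0.464 - (1)·0.000) / (10) = -0.951
  δ = (-4 - (-4)·0.300 - (-1)·-0.464 - (-2)·-0.951) / (9) = -0.574
Iteration 2:
  α = (3 - (3)·-0.464 - (-2)·-0.951 - (2)·-0.574) / (10) = 0.364
  β = (-6 - (-3)·0.364 - (2)·-0.951 - (2)·-0.574) / (11) = -0.169
  γ = (-10 - (3)·0.364 - (3)·-0.169 - (1)·-0.574) / (10) = -1.001
  δ = (-4 - (-4)·0.364 - (-1)·-0.169 - (-2)·-1.001) / (9) = -0.524

(0.364, -0.169, -1.001, -0.524)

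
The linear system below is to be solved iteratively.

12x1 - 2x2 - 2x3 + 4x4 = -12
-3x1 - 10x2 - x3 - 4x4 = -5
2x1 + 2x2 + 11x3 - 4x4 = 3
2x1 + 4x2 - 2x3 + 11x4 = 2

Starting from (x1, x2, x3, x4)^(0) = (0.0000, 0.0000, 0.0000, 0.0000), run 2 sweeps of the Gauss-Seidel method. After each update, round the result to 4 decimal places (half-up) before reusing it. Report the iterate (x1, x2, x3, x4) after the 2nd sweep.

(-0.8581, 0.6750, 0.3529, 0.1565)

Iteration 1:
  x1 = (-12 - (-2)·0.0000 - (-2)·0.0000 - (4)·0.0000) / (12) = -1.0000
  x2 = (-5 - (-3)·-1.0000 - (-1)·0.0000 - (-4)·0.0000) / (-10) = 0.8000
  x3 = (3 - (2)·-1.0000 - (2)·0.8000 - (-4)·0.0000) / (11) = 0.3091
  x4 = (2 - (2)·-1.0000 - (4)·0.8000 - (-2)·0.3091) / (11) = 0.1289
Iteration 2:
  x1 = (-12 - (-2)·0.8000 - (-2)·0.3091 - (4)·0.1289) / (12) = -0.8581
  x2 = (-5 - (-3)·-0.8581 - (-1)·0.3091 - (-4)·0.1289) / (-10) = 0.6750
  x3 = (3 - (2)·-0.8581 - (2)·0.6750 - (-4)·0.1289) / (11) = 0.3529
  x4 = (2 - (2)·-0.8581 - (4)·0.6750 - (-2)·0.3529) / (11) = 0.1565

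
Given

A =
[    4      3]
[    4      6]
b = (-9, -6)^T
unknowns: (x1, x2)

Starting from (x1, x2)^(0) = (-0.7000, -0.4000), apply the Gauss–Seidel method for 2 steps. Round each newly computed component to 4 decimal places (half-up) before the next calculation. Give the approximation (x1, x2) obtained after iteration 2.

Iteration 1:
  x1 = (-9 - (3)·-0.4000) / (4) = -1.9500
  x2 = (-6 - (4)·-1.9500) / (6) = 0.3000
Iteration 2:
  x1 = (-9 - (3)·0.3000) / (4) = -2.4750
  x2 = (-6 - (4)·-2.4750) / (6) = 0.6500

(-2.4750, 0.6500)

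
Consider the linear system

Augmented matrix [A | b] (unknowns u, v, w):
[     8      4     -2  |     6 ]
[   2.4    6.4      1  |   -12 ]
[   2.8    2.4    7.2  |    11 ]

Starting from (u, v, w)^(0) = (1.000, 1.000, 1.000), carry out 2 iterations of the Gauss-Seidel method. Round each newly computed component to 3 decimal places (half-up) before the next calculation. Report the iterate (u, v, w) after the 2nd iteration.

(2.378, -3.091, 1.633)

Iteration 1:
  u = (6 - (4)·1.000 - (-2)·1.000) / (8) = 0.500
  v = (-12 - (2.4)·0.500 - (1)·1.000) / (6.4) = -2.219
  w = (11 - (2.8)·0.500 - (2.4)·-2.219) / (7.2) = 2.073
Iteration 2:
  u = (6 - (4)·-2.219 - (-2)·2.073) / (8) = 2.378
  v = (-12 - (2.4)·2.378 - (1)·2.073) / (6.4) = -3.091
  w = (11 - (2.8)·2.378 - (2.4)·-3.091) / (7.2) = 1.633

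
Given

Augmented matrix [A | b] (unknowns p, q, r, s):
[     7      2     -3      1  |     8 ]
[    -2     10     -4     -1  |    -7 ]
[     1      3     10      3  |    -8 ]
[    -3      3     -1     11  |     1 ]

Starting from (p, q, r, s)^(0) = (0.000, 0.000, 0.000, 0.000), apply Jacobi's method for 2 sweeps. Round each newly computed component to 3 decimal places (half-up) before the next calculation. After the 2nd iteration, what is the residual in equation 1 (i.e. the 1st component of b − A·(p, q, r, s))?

-0.062

Iteration 1:
  p = (8 - (2)·0.000 - (-3)·0.000 - (1)·0.000) / (7) = 1.143
  q = (-7 - (-2)·0.000 - (-4)·0.000 - (-1)·0.000) / (10) = -0.700
  r = (-8 - (1)·0.000 - (3)·0.000 - (3)·0.000) / (10) = -0.800
  s = (1 - (-3)·0.000 - (3)·0.000 - (-1)·0.000) / (11) = 0.091
Iteration 2:
  p = (8 - (2)·-0.700 - (-3)·-0.800 - (1)·0.091) / (7) = 0.987
  q = (-7 - (-2)·1.143 - (-4)·-0.800 - (-1)·0.091) / (10) = -0.782
  r = (-8 - (1)·1.143 - (3)·-0.700 - (3)·0.091) / (10) = -0.732
  s = (1 - (-3)·1.143 - (3)·-0.700 - (-1)·-0.800) / (11) = 0.521
Residual b − A·x = (-0.062, 0.387, -0.884, -0.156)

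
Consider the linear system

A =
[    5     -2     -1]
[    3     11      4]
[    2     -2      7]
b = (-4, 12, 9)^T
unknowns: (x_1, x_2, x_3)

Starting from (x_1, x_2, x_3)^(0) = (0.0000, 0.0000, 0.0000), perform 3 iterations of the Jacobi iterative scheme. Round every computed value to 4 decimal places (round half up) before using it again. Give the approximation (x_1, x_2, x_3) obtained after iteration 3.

Iteration 1:
  x_1 = (-4 - (-2)·0.0000 - (-1)·0.0000) / (5) = -0.8000
  x_2 = (12 - (3)·0.0000 - (4)·0.0000) / (11) = 1.0909
  x_3 = (9 - (2)·0.0000 - (-2)·0.0000) / (7) = 1.2857
Iteration 2:
  x_1 = (-4 - (-2)·1.0909 - (-1)·1.2857) / (5) = -0.1065
  x_2 = (12 - (3)·-0.8000 - (4)·1.2857) / (11) = 0.8416
  x_3 = (9 - (2)·-0.8000 - (-2)·1.0909) / (7) = 1.8260
Iteration 3:
  x_1 = (-4 - (-2)·0.8416 - (-1)·1.8260) / (5) = -0.0982
  x_2 = (12 - (3)·-0.1065 - (4)·1.8260) / (11) = 0.4560
  x_3 = (9 - (2)·-0.1065 - (-2)·0.8416) / (7) = 1.5566

(-0.0982, 0.4560, 1.5566)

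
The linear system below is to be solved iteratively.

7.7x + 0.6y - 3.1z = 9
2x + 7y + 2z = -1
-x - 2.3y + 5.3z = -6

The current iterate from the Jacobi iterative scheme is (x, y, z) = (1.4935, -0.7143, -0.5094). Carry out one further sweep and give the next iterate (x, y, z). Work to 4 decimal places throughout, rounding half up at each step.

(1.0194, -0.4240, -1.1603)

One sweep:
  x = (9 - (0.6)·-0.7143 - (-3.1)·-0.5094) / (7.7) = 1.0194
  y = (-1 - (2)·1.4935 - (2)·-0.5094) / (7) = -0.4240
  z = (-6 - (-1)·1.4935 - (-2.3)·-0.7143) / (5.3) = -1.1603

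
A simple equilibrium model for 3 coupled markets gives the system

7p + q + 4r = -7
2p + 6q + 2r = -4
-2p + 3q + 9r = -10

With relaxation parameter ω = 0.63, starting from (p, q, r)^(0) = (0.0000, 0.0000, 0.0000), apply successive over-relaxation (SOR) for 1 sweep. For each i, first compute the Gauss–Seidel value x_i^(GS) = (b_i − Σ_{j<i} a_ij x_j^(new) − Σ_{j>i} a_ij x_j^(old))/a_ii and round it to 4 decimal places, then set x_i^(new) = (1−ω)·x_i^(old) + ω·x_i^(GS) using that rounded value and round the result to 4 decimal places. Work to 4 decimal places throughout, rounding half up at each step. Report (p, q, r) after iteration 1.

Iteration 1:
  p: GS value = (-7 - (1)·0.0000 - (4)·0.0000) / (7) = -1.0000;  p ← (1−ω)·0.0000 + ω·-1.0000 = -0.6300
  q: GS value = (-4 - (2)·-0.6300 - (2)·0.0000) / (6) = -0.4567;  q ← (1−ω)·0.0000 + ω·-0.4567 = -0.2877
  r: GS value = (-10 - (-2)·-0.6300 - (3)·-0.2877) / (9) = -1.1552;  r ← (1−ω)·0.0000 + ω·-1.1552 = -0.7278

(-0.6300, -0.2877, -0.7278)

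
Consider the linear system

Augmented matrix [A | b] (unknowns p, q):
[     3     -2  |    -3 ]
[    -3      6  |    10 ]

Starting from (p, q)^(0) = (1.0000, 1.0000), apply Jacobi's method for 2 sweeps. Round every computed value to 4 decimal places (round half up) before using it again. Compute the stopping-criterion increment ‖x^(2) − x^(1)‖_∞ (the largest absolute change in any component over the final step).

0.7778

Iteration 1:
  p = (-3 - (-2)·1.0000) / (3) = -0.3333
  q = (10 - (-3)·1.0000) / (6) = 2.1667
Iteration 2:
  p = (-3 - (-2)·2.1667) / (3) = 0.4445
  q = (10 - (-3)·-0.3333) / (6) = 1.5000
Change: (0.7778, -0.6667) → max |·| = 0.7778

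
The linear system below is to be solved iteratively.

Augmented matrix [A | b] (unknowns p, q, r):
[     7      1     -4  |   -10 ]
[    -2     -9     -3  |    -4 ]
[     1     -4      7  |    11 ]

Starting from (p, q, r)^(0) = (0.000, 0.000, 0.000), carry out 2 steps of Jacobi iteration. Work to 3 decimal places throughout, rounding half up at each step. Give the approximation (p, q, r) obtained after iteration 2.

(-0.594, 0.238, 2.029)

Iteration 1:
  p = (-10 - (1)·0.000 - (-4)·0.000) / (7) = -1.429
  q = (-4 - (-2)·0.000 - (-3)·0.000) / (-9) = 0.444
  r = (11 - (1)·0.000 - (-4)·0.000) / (7) = 1.571
Iteration 2:
  p = (-10 - (1)·0.444 - (-4)·1.571) / (7) = -0.594
  q = (-4 - (-2)·-1.429 - (-3)·1.571) / (-9) = 0.238
  r = (11 - (1)·-1.429 - (-4)·0.444) / (7) = 2.029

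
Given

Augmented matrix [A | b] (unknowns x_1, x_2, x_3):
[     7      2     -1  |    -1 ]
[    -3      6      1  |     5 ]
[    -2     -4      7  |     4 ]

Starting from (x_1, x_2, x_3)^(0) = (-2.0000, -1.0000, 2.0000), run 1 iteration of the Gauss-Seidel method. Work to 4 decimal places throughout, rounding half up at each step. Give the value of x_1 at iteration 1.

Iteration 1:
  x_1 = (-1 - (2)·-1.0000 - (-1)·2.0000) / (7) = 0.4286
  x_2 = (5 - (-3)·0.4286 - (1)·2.0000) / (6) = 0.7143
  x_3 = (4 - (-2)·0.4286 - (-4)·0.7143) / (7) = 1.1021

0.4286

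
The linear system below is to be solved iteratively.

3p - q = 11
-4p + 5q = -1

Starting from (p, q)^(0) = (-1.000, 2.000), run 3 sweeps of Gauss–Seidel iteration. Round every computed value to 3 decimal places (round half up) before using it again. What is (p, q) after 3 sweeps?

(4.868, 3.694)

Iteration 1:
  p = (11 - (-1)·2.000) / (3) = 4.333
  q = (-1 - (-4)·4.333) / (5) = 3.266
Iteration 2:
  p = (11 - (-1)·3.266) / (3) = 4.755
  q = (-1 - (-4)·4.755) / (5) = 3.604
Iteration 3:
  p = (11 - (-1)·3.604) / (3) = 4.868
  q = (-1 - (-4)·4.868) / (5) = 3.694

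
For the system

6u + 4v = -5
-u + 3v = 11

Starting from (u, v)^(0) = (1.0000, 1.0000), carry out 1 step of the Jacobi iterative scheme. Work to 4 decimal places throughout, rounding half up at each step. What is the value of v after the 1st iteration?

4.0000

Iteration 1:
  u = (-5 - (4)·1.0000) / (6) = -1.5000
  v = (11 - (-1)·1.0000) / (3) = 4.0000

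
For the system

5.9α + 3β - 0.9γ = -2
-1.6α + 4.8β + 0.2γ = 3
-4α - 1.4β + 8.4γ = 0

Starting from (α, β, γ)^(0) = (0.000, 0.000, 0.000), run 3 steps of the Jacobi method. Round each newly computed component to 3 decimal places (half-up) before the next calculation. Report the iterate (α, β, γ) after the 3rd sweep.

(-0.608, 0.408, -0.228)

Iteration 1:
  α = (-2 - (3)·0.000 - (-0.9)·0.000) / (5.9) = -0.339
  β = (3 - (-1.6)·0.000 - (0.2)·0.000) / (4.8) = 0.625
  γ = (0 - (-4)·0.000 - (-1.4)·0.000) / (8.4) = 0.000
Iteration 2:
  α = (-2 - (3)·0.625 - (-0.9)·0.000) / (5.9) = -0.657
  β = (3 - (-1.6)·-0.339 - (0.2)·0.000) / (4.8) = 0.512
  γ = (0 - (-4)·-0.339 - (-1.4)·0.625) / (8.4) = -0.057
Iteration 3:
  α = (-2 - (3)·0.512 - (-0.9)·-0.057) / (5.9) = -0.608
  β = (3 - (-1.6)·-0.657 - (0.2)·-0.057) / (4.8) = 0.408
  γ = (0 - (-4)·-0.657 - (-1.4)·0.512) / (8.4) = -0.228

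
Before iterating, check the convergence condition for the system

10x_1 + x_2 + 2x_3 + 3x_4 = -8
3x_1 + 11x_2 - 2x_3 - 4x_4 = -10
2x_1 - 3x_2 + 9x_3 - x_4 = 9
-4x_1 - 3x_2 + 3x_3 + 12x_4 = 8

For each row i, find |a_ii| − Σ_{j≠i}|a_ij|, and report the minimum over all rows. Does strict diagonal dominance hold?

row 1: |10| − (1+2+3) = 4
row 2: |11| − (3+2+4) = 2
row 3: |9| − (2+3+1) = 3
row 4: |12| − (4+3+3) = 2
minimum over rows = 2 → strictly diagonally dominant (convergence guaranteed)

2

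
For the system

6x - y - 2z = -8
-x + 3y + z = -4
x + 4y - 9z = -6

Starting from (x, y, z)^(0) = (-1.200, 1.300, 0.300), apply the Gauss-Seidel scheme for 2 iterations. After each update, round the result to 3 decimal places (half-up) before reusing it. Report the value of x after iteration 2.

Iteration 1:
  x = (-8 - (-1)·1.300 - (-2)·0.300) / (6) = -1.017
  y = (-4 - (-1)·-1.017 - (1)·0.300) / (3) = -1.772
  z = (-6 - (1)·-1.017 - (4)·-1.772) / (-9) = -0.234
Iteration 2:
  x = (-8 - (-1)·-1.772 - (-2)·-0.234) / (6) = -1.707
  y = (-4 - (-1)·-1.707 - (1)·-0.234) / (3) = -1.824
  z = (-6 - (1)·-1.707 - (4)·-1.824) / (-9) = -0.334

-1.707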